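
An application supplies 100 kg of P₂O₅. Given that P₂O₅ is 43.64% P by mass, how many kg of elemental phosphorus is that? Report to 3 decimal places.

P = 100 × 0.4364 = 43.64 kg.

43.640 kg P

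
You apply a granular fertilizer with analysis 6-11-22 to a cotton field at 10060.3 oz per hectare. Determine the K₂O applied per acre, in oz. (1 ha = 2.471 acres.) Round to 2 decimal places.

895.70 oz K₂O per acre

K₂O per hectare = 10060.3 × 22% = 2213.27 oz.
Convert to per acre: 2213.27 × 0.404694 = 895.696 oz.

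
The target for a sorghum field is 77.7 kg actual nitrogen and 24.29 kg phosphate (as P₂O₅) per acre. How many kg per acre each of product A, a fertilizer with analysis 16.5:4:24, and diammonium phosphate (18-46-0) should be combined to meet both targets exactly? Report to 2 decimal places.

456.62 kg product A, 13.10 kg diammonium phosphate

Let a = kg of product A, b = kg of diammonium phosphate (per acre).
N: 0.165·a + 0.18·b = 77.7
P₂O₅: 0.04·a + 0.46·b = 24.29
From row1: a = (77.7 − 0.18·b) / 0.165.
Into row2: 0.04·(77.7 − 0.18·b)/0.165 + 0.46·b = 24.29 → b = 13.0983, a = 456.6201.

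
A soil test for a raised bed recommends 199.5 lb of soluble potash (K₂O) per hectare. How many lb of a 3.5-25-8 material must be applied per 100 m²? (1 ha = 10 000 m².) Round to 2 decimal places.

24.94 lb of product per hundred sq m

Product per hectare = 199.5 / 8% = 2493.75 lb.
Convert to per 100 m²: 2493.75 × 0.01 = 24.9375 lb.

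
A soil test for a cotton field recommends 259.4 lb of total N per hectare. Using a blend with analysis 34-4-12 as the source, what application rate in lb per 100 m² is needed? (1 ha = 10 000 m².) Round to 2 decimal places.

7.63 lb of product per hundred sq m

Product per hectare = 259.4 / 34% = 762.941 lb.
Convert to per 100 m²: 762.941 × 0.01 = 7.62941 lb.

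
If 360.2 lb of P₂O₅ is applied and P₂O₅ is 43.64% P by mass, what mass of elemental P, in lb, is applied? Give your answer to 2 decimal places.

P = 360.2 × 0.4364 = 157.191 lb.

157.19 lb P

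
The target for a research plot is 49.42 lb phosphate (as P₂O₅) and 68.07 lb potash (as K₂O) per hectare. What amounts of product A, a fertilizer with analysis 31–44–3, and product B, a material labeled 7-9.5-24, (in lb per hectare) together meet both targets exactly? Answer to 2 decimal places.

With a, b = lb per hectare of product A and product B:
P₂O₅: 0.44·a + 0.095·b = 49.42
K₂O: 0.03·a + 0.24·b = 68.07
Solving simultaneously: a = 52.4978, b = 277.063.

52.50 lb product A, 277.06 lb product B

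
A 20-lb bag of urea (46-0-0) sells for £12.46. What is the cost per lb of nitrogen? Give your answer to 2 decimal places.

N in bag = 20 × 46% = 9.2 lb.
Cost per lb N = £12.46 / 9.2 = £1.3543.

£1.35 per lb N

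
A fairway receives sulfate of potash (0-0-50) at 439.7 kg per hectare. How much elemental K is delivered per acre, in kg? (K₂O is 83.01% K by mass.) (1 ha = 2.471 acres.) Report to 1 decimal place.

73.9 kg K per acre

K₂O per hectare = 439.7 × 50% = 219.85 kg.
Elemental K = 219.85 × 0.8301 = 182.497 kg per hectare.
Convert to per acre: 182.497 × 0.404694 = 73.8557 kg.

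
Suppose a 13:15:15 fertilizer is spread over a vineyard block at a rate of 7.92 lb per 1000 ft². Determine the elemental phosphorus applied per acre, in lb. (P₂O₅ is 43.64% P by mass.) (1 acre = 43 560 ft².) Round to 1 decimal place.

22.6 lb P per acre

P₂O₅ per 1000 ft² = 7.92 × 15% = 1.188 lb.
Elemental P = 1.188 × 0.4364 = 0.518443 lb per 1000 ft².
Convert to per acre: 0.518443 × 43.56 = 22.5834 lb.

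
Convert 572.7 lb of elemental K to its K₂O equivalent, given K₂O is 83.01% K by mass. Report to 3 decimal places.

K₂O = 572.7 / 0.8301 = 689.9169 lb.

689.917 lb K₂O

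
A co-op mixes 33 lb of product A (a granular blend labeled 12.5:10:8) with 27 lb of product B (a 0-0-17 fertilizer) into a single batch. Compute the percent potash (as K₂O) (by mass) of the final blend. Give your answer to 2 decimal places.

Total mass = 33 + 27 = 60 lb.
K₂O mass = 8%×33 + 17%×27 = 7.23 lb.
% K₂O = 7.23 / 60 = 12.05%.

12.05% K₂O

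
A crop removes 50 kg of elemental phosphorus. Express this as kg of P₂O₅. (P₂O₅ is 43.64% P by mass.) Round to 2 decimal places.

P₂O₅ = 50 / 0.4364 = 114.574 kg.

114.57 kg P₂O₅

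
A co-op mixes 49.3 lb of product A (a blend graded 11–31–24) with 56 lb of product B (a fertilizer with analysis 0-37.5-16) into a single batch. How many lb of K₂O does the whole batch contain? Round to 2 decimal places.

20.79 lb K₂O

K₂O mass = 24%×49.3 + 16%×56 = 20.792 lb.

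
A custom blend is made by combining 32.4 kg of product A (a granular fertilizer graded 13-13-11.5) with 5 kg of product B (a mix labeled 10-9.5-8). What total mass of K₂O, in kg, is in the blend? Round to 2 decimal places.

4.13 kg K₂O

K₂O mass = 11.5%×32.4 + 8%×5 = 4.126 kg.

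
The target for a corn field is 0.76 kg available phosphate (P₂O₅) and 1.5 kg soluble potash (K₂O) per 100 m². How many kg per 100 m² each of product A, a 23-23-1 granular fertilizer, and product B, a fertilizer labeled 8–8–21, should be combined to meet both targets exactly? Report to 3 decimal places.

0.834 kg product A, 7.103 kg product B

Per-100 m² balance (a = product A, b = product B):
P₂O₅: 0.23·a + 0.08·b = 0.76
K₂O: 0.01·a + 0.21·b = 1.5
Eliminate b: (row1) − 0.08/0.21·(row2) → 0.22619·a = 0.188571, so a = 0.833684.
Then b = (1.5 − 0.01·0.833684) / 0.21 = 7.10316.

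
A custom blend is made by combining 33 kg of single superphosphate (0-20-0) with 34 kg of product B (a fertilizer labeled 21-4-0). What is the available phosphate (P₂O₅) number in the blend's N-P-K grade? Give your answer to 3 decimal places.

Total mass = 33 + 34 = 67 kg.
P₂O₅ mass = 20%×33 + 4%×34 = 7.96 kg.
% P₂O₅ = 7.96 / 67 = 11.8806%.

11.881% P₂O₅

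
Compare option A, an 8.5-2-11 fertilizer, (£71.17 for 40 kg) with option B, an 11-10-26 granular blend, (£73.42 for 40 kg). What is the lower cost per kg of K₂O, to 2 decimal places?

option A: K₂O per bag = 40 × 11% = 4.4 kg; cost = 71.17 / 4.4 = £16.1750/kg K₂O.
option B: K₂O per bag = 40 × 26% = 10.4 kg; cost = 73.42 / 10.4 = £7.0596/kg K₂O.
option B is cheaper.

£7.06 per kg K₂O (option B)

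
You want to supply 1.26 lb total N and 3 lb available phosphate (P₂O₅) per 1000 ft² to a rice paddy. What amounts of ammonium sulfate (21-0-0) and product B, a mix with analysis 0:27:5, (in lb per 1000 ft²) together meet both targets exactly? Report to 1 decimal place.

6.0 lb ammonium sulfate, 11.1 lb product B

Let a = lb of ammonium sulfate, b = lb of product B (per 1000 ft²).
N: 0.21·a + 0·b = 1.26
P₂O₅: 0·a + 0.27·b = 3
Solving simultaneously: a = 6, b = 11.1111.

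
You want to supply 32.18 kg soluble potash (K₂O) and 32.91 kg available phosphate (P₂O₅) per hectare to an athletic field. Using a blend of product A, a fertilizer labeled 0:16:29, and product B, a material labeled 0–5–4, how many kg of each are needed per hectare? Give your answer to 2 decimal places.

36.12 kg product A, 542.60 kg product B

With a, b = kg per hectare of product A and product B:
K₂O: 0.29·a + 0.04·b = 32.18
P₂O₅: 0.16·a + 0.05·b = 32.91
From row1: a = (32.18 − 0.04·b) / 0.29.
Into row2: 0.16·(32.18 − 0.04·b)/0.29 + 0.05·b = 32.91 → b = 542.6049, a = 36.1235.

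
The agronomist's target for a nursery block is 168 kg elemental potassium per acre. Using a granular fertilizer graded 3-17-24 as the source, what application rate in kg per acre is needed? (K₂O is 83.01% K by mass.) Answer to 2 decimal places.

As K₂O: 168 / 0.8301 = 202.385 kg per acre.
Product per acre = 202.385 / 24% = 843.272 kg.

843.27 kg of product per acre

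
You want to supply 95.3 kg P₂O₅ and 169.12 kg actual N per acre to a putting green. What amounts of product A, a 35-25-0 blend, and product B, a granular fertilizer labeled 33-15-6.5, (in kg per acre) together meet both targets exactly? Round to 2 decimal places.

202.70 kg product A, 297.50 kg product B

With a, b = kg per acre of product A and product B:
P₂O₅: 0.25·a + 0.15·b = 95.3
N: 0.35·a + 0.33·b = 169.12
Solving simultaneously: a = 202.7, b = 297.5.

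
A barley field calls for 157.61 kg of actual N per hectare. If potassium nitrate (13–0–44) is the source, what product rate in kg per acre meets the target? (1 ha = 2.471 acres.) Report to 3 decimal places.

490.645 kg of product per acre

Product per hectare = 157.61 / 13% = 1212.38 kg.
Convert to per acre: 1212.38 × 0.404694 = 490.6453 kg.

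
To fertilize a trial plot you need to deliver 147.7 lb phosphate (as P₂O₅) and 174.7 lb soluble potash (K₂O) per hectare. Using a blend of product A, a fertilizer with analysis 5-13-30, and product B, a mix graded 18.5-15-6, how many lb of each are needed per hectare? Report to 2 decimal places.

466.21 lb product A, 580.62 lb product B

Per-hectare balance (a = product A, b = product B):
P₂O₅: 0.13·a + 0.15·b = 147.7
K₂O: 0.3·a + 0.06·b = 174.7
Solving simultaneously: a = 466.2097, b = 580.618.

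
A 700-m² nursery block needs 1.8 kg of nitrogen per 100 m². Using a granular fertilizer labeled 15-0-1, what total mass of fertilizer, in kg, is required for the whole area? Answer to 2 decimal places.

84.00 kg

Product per 100 m² = 1.8 / 15% = 12 kg.
Total product = 12 × 700 / 100 = 84 kg.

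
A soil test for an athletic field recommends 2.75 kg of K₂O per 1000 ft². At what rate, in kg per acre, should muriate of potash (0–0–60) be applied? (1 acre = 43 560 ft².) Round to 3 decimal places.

199.650 kg of product per acre

Product per 1000 ft² = 2.75 / 60% = 4.58333 kg.
Convert to per acre: 4.58333 × 43.56 = 199.65 kg.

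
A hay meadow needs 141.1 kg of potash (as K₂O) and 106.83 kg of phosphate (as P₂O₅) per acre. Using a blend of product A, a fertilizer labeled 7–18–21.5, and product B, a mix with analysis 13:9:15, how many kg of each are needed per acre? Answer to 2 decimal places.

434.71 kg product A, 317.59 kg product B

With a, b = kg per acre of product A and product B:
K₂O: 0.215·a + 0.15·b = 141.1
P₂O₅: 0.18·a + 0.09·b = 106.83
From row1: a = (141.1 − 0.15·b) / 0.215.
Into row2: 0.18·(141.1 − 0.15·b)/0.215 + 0.09·b = 106.83 → b = 317.588, a = 434.706.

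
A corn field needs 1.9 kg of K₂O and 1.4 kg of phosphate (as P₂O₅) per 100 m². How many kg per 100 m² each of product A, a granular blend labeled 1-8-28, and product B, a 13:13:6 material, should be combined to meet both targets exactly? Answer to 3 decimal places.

5.158 kg product A, 7.595 kg product B

Per-100 m² balance (a = product A, b = product B):
K₂O: 0.28·a + 0.06·b = 1.9
P₂O₅: 0.08·a + 0.13·b = 1.4
Eliminate a: (row1) − 0.28/0.08·(row2) → -0.395·b = -3, so b = 7.59494.
Back-substitute: a = (1.9 − 0.06·7.59494) / 0.28 = 5.15823.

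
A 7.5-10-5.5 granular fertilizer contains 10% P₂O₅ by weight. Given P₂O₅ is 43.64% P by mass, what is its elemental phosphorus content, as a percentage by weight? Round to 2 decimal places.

%P = 10 × 0.4364 = 4.364%.

4.36% P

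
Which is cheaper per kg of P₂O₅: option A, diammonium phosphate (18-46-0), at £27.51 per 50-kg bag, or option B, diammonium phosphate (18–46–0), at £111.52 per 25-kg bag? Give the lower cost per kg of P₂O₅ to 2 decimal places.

£1.20 per kg P₂O₅ (option A)

option A: P₂O₅ per bag = 50 × 46% = 23 kg; cost = 27.51 / 23 = £1.1961/kg P₂O₅.
option B: P₂O₅ per bag = 25 × 46% = 11.5 kg; cost = 111.52 / 11.5 = £9.6974/kg P₂O₅.
option A is cheaper.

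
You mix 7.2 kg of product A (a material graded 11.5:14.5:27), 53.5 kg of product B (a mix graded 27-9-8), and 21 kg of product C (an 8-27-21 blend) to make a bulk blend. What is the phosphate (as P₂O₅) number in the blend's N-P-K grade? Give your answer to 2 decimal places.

14.11% P₂O₅

Total mass = 7.2 + 53.5 + 21 = 81.7 kg.
P₂O₅ mass = 14.5%×7.2 + 9%×53.5 + 27%×21 = 11.529 kg.
% P₂O₅ = 11.529 / 81.7 = 14.1114%.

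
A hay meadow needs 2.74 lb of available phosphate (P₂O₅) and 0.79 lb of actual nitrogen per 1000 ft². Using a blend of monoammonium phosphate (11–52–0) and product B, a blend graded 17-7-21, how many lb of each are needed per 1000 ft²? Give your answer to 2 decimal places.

Per-1000 ft² balance (a = monoammonium phosphate, b = product B):
P₂O₅: 0.52·a + 0.07·b = 2.74
N: 0.11·a + 0.17·b = 0.79
Eliminate b: (row1) − 0.07/0.17·(row2) → 0.474706·a = 2.41471, so a = 5.08674.
Then b = (0.79 − 0.11·5.08674) / 0.17 = 1.35564.

5.09 lb monoammonium phosphate, 1.36 lb product B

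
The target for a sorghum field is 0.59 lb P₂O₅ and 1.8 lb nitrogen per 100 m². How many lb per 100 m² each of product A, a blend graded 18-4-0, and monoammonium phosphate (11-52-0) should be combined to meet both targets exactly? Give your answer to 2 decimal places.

9.77 lb product A, 0.38 lb monoammonium phosphate

With a, b = lb per 100 m² of product A and monoammonium phosphate:
P₂O₅: 0.04·a + 0.52·b = 0.59
N: 0.18·a + 0.11·b = 1.8
Eliminate a: (row1) − 0.04/0.18·(row2) → 0.495556·b = 0.19, so b = 0.383408.
Back-substitute: a = (0.59 − 0.52·0.383408) / 0.04 = 9.7657.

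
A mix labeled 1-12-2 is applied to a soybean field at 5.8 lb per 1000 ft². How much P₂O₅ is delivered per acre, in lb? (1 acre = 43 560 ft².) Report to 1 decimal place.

30.3 lb P₂O₅ per acre

P₂O₅ per 1000 ft² = 5.8 × 12% = 0.696 lb.
Convert to per acre: 0.696 × 43.56 = 30.3178 lb.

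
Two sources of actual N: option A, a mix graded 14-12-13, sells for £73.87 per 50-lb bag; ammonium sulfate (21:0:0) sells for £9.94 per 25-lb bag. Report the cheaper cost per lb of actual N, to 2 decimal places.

£1.89 per lb N (ammonium sulfate)

option A: N per bag = 50 × 14% = 7 lb; cost = 73.87 / 7 = £10.5529/lb N.
ammonium sulfate: N per bag = 25 × 21% = 5.25 lb; cost = 9.94 / 5.25 = £1.8933/lb N.
ammonium sulfate is cheaper.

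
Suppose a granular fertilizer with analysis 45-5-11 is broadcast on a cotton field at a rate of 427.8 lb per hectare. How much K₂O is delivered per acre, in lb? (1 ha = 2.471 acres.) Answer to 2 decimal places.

19.04 lb K₂O per acre

K₂O per hectare = 427.8 × 11% = 47.058 lb.
Convert to per acre: 47.058 × 0.404694 = 19.0441 lb.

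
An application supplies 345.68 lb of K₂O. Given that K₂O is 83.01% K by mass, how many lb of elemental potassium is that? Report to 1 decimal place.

286.9 lb K

K = 345.68 × 0.8301 = 286.949 lb.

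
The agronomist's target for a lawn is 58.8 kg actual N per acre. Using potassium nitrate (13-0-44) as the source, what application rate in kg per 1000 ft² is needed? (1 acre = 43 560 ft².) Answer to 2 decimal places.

10.38 kg of product per thousand sq ft

Product per acre = 58.8 / 13% = 452.308 kg.
Convert to per 1000 ft²: 452.308 × 0.0229568 = 10.3836 kg.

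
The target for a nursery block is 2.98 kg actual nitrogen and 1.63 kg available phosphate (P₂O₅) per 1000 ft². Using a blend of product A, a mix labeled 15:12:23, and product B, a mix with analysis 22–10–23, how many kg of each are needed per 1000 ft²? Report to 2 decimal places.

5.32 kg product A, 9.92 kg product B

Let a = kg of product A, b = kg of product B (per 1000 ft²).
N: 0.15·a + 0.22·b = 2.98
P₂O₅: 0.12·a + 0.1·b = 1.63
Solving simultaneously: a = 5.31579, b = 9.92105.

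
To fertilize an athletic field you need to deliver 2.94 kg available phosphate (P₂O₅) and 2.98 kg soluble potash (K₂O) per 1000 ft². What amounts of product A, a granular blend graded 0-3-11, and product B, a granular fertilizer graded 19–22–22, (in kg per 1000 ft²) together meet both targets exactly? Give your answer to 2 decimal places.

Let a = kg of product A, b = kg of product B (per 1000 ft²).
P₂O₅: 0.03·a + 0.22·b = 2.94
K₂O: 0.11·a + 0.22·b = 2.98
Eliminate b: (row1) − 0.22/0.22·(row2) → -0.08·a = -0.04, so a = 0.5.
Then b = (2.98 − 0.11·0.5) / 0.22 = 13.2955.

0.50 kg product A, 13.30 kg product B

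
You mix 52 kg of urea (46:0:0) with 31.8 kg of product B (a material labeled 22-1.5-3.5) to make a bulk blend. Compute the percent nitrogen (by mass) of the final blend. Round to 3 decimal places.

36.893% N

Total mass = 52 + 31.8 = 83.8 kg.
N mass = 46%×52 + 22%×31.8 = 30.916 kg.
% N = 30.916 / 83.8 = 36.8926%.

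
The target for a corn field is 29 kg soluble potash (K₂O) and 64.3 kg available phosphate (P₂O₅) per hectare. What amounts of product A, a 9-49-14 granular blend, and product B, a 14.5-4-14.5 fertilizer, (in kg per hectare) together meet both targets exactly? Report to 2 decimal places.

Let a = kg of product A, b = kg of product B (per hectare).
K₂O: 0.14·a + 0.145·b = 29
P₂O₅: 0.49·a + 0.04·b = 64.3
From row1: a = (29 − 0.145·b) / 0.14.
Into row2: 0.49·(29 − 0.145·b)/0.14 + 0.04·b = 64.3 → b = 79.5722, a = 124.729.

124.73 kg product A, 79.57 kg product B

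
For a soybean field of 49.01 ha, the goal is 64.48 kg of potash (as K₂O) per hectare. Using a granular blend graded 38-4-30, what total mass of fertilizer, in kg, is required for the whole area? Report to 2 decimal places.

10533.88 kg

Product per hectare = 64.48 / 30% = 214.933 kg.
Total product = 214.933 × 49.01 = 10533.883 kg.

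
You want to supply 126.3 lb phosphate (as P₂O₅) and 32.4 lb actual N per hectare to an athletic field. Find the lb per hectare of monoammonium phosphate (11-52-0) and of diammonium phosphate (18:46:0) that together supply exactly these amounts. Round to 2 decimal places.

Let a = lb of monoammonium phosphate, b = lb of diammonium phosphate (per hectare).
P₂O₅: 0.52·a + 0.46·b = 126.3
N: 0.11·a + 0.18·b = 32.4
From row1: a = (126.3 − 0.46·b) / 0.52.
Into row2: 0.11·(126.3 − 0.46·b)/0.52 + 0.18·b = 32.4 → b = 68.7209, a = 182.093.

182.09 lb monoammonium phosphate, 68.72 lb diammonium phosphate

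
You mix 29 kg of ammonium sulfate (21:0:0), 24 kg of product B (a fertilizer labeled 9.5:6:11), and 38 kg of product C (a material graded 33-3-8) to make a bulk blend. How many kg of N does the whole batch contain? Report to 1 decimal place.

N mass = 21%×29 + 9.5%×24 + 33%×38 = 20.91 kg.

20.9 kg N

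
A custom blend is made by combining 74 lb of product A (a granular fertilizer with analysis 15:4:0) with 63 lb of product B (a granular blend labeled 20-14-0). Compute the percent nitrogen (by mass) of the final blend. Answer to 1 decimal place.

Total mass = 74 + 63 = 137 lb.
N mass = 15%×74 + 20%×63 = 23.7 lb.
% N = 23.7 / 137 = 17.2993%.

17.3% N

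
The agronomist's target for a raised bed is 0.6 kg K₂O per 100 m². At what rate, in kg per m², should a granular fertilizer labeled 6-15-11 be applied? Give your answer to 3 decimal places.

Product per 100 m² = 0.6 / 11% = 5.45455 kg.
Convert to per m²: 5.45455 × 0.01 = 0.0545455 kg.

0.055 kg of product per sq m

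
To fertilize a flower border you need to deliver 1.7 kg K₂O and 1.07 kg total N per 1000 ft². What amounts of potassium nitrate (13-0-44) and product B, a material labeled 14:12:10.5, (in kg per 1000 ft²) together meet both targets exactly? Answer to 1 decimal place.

Per-1000 ft² balance (a = potassium nitrate, b = product B):
K₂O: 0.44·a + 0.105·b = 1.7
N: 0.13·a + 0.14·b = 1.07
Eliminate b: (row1) − 0.105/0.14·(row2) → 0.3425·a = 0.8975, so a = 2.62044.
Then b = (1.07 − 0.13·2.62044) / 0.14 = 5.20959.

2.6 kg potassium nitrate, 5.2 kg product B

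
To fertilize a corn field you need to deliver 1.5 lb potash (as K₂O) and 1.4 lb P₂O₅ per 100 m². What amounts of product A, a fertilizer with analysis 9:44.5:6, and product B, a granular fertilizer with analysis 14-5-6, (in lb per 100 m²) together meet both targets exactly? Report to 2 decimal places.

Let a = lb of product A, b = lb of product B (per 100 m²).
K₂O: 0.06·a + 0.06·b = 1.5
P₂O₅: 0.445·a + 0.05·b = 1.4
From row1: a = (1.5 − 0.06·b) / 0.06.
Into row2: 0.445·(1.5 − 0.06·b)/0.06 + 0.05·b = 1.4 → b = 24.6203, a = 0.379747.

0.38 lb product A, 24.62 lb product B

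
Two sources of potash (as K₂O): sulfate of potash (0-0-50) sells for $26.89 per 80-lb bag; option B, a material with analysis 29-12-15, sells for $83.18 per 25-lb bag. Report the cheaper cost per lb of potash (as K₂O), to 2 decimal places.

sulfate of potash: K₂O per bag = 80 × 50% = 40 lb; cost = 26.89 / 40 = $0.6723/lb K₂O.
option B: K₂O per bag = 25 × 15% = 3.75 lb; cost = 83.18 / 3.75 = $22.1813/lb K₂O.
sulfate of potash is cheaper.

$0.67 per lb K₂O (sulfate of potash)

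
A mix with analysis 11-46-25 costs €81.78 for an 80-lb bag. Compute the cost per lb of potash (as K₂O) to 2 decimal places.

K₂O in bag = 80 × 25% = 20 lb.
Cost per lb K₂O = €81.78 / 20 = €4.0890.

€4.09 per lb K₂O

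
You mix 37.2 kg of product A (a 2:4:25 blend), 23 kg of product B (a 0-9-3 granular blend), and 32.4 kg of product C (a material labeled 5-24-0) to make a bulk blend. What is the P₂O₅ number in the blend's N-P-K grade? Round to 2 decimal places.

12.24% P₂O₅

Total mass = 37.2 + 23 + 32.4 = 92.6 kg.
P₂O₅ mass = 4%×37.2 + 9%×23 + 24%×32.4 = 11.334 kg.
% P₂O₅ = 11.334 / 92.6 = 12.2397%.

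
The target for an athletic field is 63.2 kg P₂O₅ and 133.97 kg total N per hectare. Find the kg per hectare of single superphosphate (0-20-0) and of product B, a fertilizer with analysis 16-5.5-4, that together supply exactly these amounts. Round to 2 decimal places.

With a, b = kg per hectare of single superphosphate and product B:
P₂O₅: 0.2·a + 0.055·b = 63.2
N: 0·a + 0.16·b = 133.97
Solving simultaneously: a = 85.7391, b = 837.312.

85.74 kg single superphosphate, 837.31 kg product B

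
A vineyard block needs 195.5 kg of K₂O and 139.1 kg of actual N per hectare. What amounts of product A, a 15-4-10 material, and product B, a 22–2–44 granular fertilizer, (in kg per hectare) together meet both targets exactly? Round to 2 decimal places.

With a, b = kg per hectare of product A and product B:
K₂O: 0.1·a + 0.44·b = 195.5
N: 0.15·a + 0.22·b = 139.1
Solving simultaneously: a = 413.5, b = 350.341.

413.50 kg product A, 350.34 kg product B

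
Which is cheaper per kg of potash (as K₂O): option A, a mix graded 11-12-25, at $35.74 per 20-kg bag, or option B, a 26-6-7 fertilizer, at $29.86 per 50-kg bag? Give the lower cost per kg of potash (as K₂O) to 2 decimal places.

option A: K₂O per bag = 20 × 25% = 5 kg; cost = 35.74 / 5 = $7.1480/kg K₂O.
option B: K₂O per bag = 50 × 7% = 3.5 kg; cost = 29.86 / 3.5 = $8.5314/kg K₂O.
option A is cheaper.

$7.15 per kg K₂O (option A)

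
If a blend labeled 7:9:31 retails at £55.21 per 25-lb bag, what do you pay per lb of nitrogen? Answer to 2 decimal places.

N in bag = 25 × 7% = 1.75 lb.
Cost per lb N = £55.21 / 1.75 = £31.5486.

£31.55 per lb N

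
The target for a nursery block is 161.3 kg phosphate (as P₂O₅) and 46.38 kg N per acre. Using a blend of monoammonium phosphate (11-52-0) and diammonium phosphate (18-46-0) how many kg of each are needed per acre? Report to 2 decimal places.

179.05 kg monoammonium phosphate, 148.25 kg diammonium phosphate

Per-acre balance (a = monoammonium phosphate, b = diammonium phosphate):
P₂O₅: 0.52·a + 0.46·b = 161.3
N: 0.11·a + 0.18·b = 46.38
Solving simultaneously: a = 179.051, b = 148.247.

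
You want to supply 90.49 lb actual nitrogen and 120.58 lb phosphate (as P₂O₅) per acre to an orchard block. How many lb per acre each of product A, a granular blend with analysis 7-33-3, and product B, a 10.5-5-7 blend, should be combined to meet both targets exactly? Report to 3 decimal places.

261.201 lb product A, 687.676 lb product B

With a, b = lb per acre of product A and product B:
N: 0.07·a + 0.105·b = 90.49
P₂O₅: 0.33·a + 0.05·b = 120.58
Solving simultaneously: a = 261.2006, b = 687.6758.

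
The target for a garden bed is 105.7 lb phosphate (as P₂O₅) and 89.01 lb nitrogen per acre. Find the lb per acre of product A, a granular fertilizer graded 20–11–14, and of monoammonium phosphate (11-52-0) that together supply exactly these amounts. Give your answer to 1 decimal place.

Per-acre balance (a = product A, b = monoammonium phosphate):
P₂O₅: 0.11·a + 0.52·b = 105.7
N: 0.2·a + 0.11·b = 89.01
From row1: a = (105.7 − 0.52·b) / 0.11.
Into row2: 0.2·(105.7 − 0.52·b)/0.11 + 0.11·b = 89.01 → b = 123.492, a = 377.129.

377.1 lb product A, 123.5 lb monoammonium phosphate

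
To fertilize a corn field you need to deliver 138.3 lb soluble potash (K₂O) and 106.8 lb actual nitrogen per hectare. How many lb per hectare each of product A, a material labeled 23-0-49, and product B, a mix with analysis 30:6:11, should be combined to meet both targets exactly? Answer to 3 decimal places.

244.388 lb product A, 168.636 lb product B

With a, b = lb per hectare of product A and product B:
K₂O: 0.49·a + 0.11·b = 138.3
N: 0.23·a + 0.3·b = 106.8
Solving simultaneously: a = 244.3878, b = 168.63599.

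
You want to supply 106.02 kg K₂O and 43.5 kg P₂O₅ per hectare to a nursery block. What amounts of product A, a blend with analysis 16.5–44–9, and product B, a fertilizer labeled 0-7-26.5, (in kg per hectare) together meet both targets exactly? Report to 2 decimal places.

37.23 kg product A, 387.43 kg product B

Per-hectare balance (a = product A, b = product B):
K₂O: 0.09·a + 0.265·b = 106.02
P₂O₅: 0.44·a + 0.07·b = 43.5
Eliminate a: (row1) − 0.09/0.44·(row2) → 0.250682·b = 97.1223, so b = 387.432.
Back-substitute: a = (106.02 − 0.265·387.432) / 0.09 = 37.2267.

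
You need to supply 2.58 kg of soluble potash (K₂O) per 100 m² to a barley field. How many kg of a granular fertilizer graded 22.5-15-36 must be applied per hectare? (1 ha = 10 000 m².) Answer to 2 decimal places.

Product per 100 m² = 2.58 / 36% = 7.16667 kg.
Convert to per hectare: 7.16667 × 100 = 716.667 kg.

716.67 kg of product per hectare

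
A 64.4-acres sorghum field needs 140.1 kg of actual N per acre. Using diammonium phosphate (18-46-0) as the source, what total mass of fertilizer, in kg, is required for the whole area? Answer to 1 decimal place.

50124.7 kg

Product per acre = 140.1 / 18% = 778.333 kg.
Total product = 778.333 × 64.4 = 50124.67 kg.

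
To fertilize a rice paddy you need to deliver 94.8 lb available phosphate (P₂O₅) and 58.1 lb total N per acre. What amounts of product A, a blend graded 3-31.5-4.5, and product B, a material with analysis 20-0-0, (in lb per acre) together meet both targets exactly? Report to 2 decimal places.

Per-acre balance (a = product A, b = product B):
P₂O₅: 0.315·a + 0·b = 94.8
N: 0.03·a + 0.2·b = 58.1
Eliminate a: (row1) − 0.315/0.03·(row2) → -2.1·b = -515.25, so b = 245.357.
Back-substitute: a = (94.8 − 0·245.357) / 0.315 = 300.952.

300.95 lb product A, 245.36 lb product B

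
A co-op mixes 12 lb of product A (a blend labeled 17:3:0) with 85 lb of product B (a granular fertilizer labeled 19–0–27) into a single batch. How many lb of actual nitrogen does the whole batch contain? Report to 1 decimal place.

N mass = 17%×12 + 19%×85 = 18.19 lb.

18.2 lb N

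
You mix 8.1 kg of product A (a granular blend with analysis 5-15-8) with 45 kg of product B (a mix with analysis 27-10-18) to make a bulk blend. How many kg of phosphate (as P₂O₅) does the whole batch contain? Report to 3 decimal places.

P₂O₅ mass = 15%×8.1 + 10%×45 = 5.715 kg.

5.715 kg P₂O₅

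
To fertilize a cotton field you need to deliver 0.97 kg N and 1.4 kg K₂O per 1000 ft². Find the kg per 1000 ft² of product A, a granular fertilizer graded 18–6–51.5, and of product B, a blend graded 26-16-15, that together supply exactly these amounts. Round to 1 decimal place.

Let a = kg of product A, b = kg of product B (per 1000 ft²).
N: 0.18·a + 0.26·b = 0.97
K₂O: 0.515·a + 0.15·b = 1.4
From row1: a = (0.97 − 0.26·b) / 0.18.
Into row2: 0.515·(0.97 − 0.26·b)/0.18 + 0.15·b = 1.4 → b = 2.31572, a = 2.04397.

2.0 kg product A, 2.3 kg product B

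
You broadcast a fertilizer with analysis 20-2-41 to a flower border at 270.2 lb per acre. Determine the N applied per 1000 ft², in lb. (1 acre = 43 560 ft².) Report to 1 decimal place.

nitrogen per acre = 270.2 × 20% = 54.04 lb.
Convert to per 1000 ft²: 54.04 × 0.0229568 = 1.24059 lb.

1.2 lb N per thousand sq ft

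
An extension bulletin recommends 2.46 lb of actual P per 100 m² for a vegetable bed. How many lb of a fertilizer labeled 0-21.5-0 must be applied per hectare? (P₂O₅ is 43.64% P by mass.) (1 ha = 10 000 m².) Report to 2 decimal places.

As P₂O₅: 2.46 / 0.4364 = 5.63703 lb per 100 m².
Product per 100 m² = 5.63703 / 21.5% = 26.2187 lb.
Convert to per hectare: 26.2187 × 100 = 2621.8745 lb.

2621.87 lb of product per hectare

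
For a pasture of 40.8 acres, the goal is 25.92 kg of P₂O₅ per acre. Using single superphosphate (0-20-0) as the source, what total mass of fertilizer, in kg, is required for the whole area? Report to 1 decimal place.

Product per acre = 25.92 / 20% = 129.6 kg.
Total product = 129.6 × 40.8 = 5287.68 kg.

5287.7 kg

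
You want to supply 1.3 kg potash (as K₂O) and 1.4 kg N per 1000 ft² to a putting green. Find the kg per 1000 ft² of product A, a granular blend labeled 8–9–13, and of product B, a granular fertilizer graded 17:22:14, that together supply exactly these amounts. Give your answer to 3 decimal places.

Per-1000 ft² balance (a = product A, b = product B):
K₂O: 0.13·a + 0.14·b = 1.3
N: 0.08·a + 0.17·b = 1.4
Solving simultaneously: a = 2.29358, b = 7.15596.

2.294 kg product A, 7.156 kg product B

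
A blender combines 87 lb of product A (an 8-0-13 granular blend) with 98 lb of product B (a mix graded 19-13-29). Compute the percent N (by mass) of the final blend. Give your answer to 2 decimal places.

13.83% N

Total mass = 87 + 98 = 185 lb.
N mass = 8%×87 + 19%×98 = 25.58 lb.
% N = 25.58 / 185 = 13.827%.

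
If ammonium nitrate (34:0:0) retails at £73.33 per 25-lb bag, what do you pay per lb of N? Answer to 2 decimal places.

N in bag = 25 × 34% = 8.5 lb.
Cost per lb N = £73.33 / 8.5 = £8.6271.

£8.63 per lb N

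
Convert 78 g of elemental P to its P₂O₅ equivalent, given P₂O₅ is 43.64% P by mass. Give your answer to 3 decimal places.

P₂O₅ = 78 / 0.4364 = 178.7351 g.

178.735 g P₂O₅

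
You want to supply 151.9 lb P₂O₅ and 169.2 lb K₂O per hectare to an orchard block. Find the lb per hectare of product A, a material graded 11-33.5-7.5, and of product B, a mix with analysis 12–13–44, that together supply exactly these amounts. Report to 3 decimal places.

325.754 lb product A, 329.019 lb product B

Let a = lb of product A, b = lb of product B (per hectare).
P₂O₅: 0.335·a + 0.13·b = 151.9
K₂O: 0.075·a + 0.44·b = 169.2
From row1: a = (151.9 − 0.13·b) / 0.335.
Into row2: 0.075·(151.9 − 0.13·b)/0.335 + 0.44·b = 169.2 → b = 329.0193, a = 325.7537.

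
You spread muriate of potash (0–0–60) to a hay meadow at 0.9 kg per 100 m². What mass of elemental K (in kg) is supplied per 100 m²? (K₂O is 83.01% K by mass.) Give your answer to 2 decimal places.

K₂O per 100 m² = 0.9 × 60% = 0.54 kg.
Elemental K = 0.54 × 0.8301 = 0.448254 kg per 100 m².

0.45 kg K per hundred sq m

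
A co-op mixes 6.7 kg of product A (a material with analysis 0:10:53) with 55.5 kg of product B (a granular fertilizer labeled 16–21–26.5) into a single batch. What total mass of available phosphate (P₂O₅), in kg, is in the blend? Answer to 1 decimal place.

12.3 kg P₂O₅

P₂O₅ mass = 10%×6.7 + 21%×55.5 = 12.325 kg.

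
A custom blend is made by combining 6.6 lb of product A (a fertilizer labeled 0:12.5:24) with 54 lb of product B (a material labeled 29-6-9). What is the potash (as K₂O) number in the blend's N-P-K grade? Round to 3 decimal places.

Total mass = 6.6 + 54 = 60.6 lb.
K₂O mass = 24%×6.6 + 9%×54 = 6.444 lb.
% K₂O = 6.444 / 60.6 = 10.6337%.

10.634% K₂O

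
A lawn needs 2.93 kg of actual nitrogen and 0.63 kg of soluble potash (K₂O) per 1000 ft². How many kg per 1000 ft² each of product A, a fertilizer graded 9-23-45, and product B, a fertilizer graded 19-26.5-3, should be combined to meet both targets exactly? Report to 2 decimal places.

Per-1000 ft² balance (a = product A, b = product B):
N: 0.09·a + 0.19·b = 2.93
K₂O: 0.45·a + 0.03·b = 0.63
From row1: a = (2.93 − 0.19·b) / 0.09.
Into row2: 0.45·(2.93 − 0.19·b)/0.09 + 0.03·b = 0.63 → b = 15.2391, a = 0.384058.

0.38 kg product A, 15.24 kg product B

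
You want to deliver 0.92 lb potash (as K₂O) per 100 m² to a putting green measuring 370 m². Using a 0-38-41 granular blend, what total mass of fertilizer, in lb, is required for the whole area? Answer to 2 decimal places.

8.30 lb

Product per 100 m² = 0.92 / 41% = 2.2439 lb.
Total product = 2.2439 × 370 / 100 = 8.30244 lb.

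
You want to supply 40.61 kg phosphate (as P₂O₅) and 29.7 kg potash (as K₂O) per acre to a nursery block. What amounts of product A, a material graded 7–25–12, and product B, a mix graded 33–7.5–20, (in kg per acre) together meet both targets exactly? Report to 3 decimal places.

143.768 kg product A, 62.239 kg product B

Per-acre balance (a = product A, b = product B):
P₂O₅: 0.25·a + 0.075·b = 40.61
K₂O: 0.12·a + 0.2·b = 29.7
Eliminate b: (row1) − 0.075/0.2·(row2) → 0.205·a = 29.4725, so a = 143.7683.
Then b = (29.7 − 0.12·143.7683) / 0.2 = 62.23902.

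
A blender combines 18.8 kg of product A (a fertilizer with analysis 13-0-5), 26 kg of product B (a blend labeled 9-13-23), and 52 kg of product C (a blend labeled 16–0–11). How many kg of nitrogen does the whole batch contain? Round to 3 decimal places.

13.104 kg N

N mass = 13%×18.8 + 9%×26 + 16%×52 = 13.104 kg.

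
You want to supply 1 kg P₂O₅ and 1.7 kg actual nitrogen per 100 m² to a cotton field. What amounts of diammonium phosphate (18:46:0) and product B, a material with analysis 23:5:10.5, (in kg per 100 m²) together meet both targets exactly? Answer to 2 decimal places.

Let a = kg of diammonium phosphate, b = kg of product B (per 100 m²).
P₂O₅: 0.46·a + 0.05·b = 1
N: 0.18·a + 0.23·b = 1.7
Solving simultaneously: a = 1.49793, b = 6.21901.

1.50 kg diammonium phosphate, 6.22 kg product B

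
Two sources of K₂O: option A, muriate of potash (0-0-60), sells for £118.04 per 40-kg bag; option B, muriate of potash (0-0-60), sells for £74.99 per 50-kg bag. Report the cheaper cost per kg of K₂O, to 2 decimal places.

option A: K₂O per bag = 40 × 60% = 24 kg; cost = 118.04 / 24 = £4.9183/kg K₂O.
option B: K₂O per bag = 50 × 60% = 30 kg; cost = 74.99 / 30 = £2.4997/kg K₂O.
option B is cheaper.

£2.50 per kg K₂O (option B)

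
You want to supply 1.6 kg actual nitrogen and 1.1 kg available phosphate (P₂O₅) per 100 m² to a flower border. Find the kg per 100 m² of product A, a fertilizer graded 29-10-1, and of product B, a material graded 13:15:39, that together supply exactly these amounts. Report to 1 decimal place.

3.2 kg product A, 5.2 kg product B

Per-100 m² balance (a = product A, b = product B):
N: 0.29·a + 0.13·b = 1.6
P₂O₅: 0.1·a + 0.15·b = 1.1
Eliminate b: (row1) − 0.13/0.15·(row2) → 0.203333·a = 0.646667, so a = 3.18033.
Then b = (1.1 − 0.1·3.18033) / 0.15 = 5.21311.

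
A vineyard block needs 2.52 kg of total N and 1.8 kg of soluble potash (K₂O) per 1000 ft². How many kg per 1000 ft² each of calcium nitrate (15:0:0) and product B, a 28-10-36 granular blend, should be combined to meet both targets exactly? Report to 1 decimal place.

7.5 kg calcium nitrate, 5.0 kg product B

With a, b = kg per 1000 ft² of calcium nitrate and product B:
N: 0.15·a + 0.28·b = 2.52
K₂O: 0·a + 0.36·b = 1.8
Solving simultaneously: a = 7.46667, b = 5.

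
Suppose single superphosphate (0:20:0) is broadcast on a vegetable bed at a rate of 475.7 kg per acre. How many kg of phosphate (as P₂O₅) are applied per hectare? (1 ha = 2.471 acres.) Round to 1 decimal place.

P₂O₅ per acre = 475.7 × 20% = 95.14 kg.
Convert to per hectare: 95.14 × 2.471 = 235.091 kg.

235.1 kg P₂O₅ per hectare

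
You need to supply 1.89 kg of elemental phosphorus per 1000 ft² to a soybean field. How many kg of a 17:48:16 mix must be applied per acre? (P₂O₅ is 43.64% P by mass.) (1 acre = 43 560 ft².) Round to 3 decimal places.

393.028 kg of product per acre

As P₂O₅: 1.89 / 0.4364 = 4.33089 kg per 1000 ft².
Product per 1000 ft² = 4.33089 / 48% = 9.02269 kg.
Convert to per acre: 9.02269 × 43.56 = 393.0282 kg.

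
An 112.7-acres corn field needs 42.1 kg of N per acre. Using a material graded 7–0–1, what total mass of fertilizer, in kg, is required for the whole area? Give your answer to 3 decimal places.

67781.000 kg

Product per acre = 42.1 / 7% = 601.429 kg.
Total product = 601.429 × 112.7 = 67781 kg.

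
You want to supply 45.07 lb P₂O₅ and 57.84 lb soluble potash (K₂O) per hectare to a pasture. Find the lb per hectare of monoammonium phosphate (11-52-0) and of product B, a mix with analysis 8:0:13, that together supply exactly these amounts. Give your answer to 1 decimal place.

86.7 lb monoammonium phosphate, 444.9 lb product B

With a, b = lb per hectare of monoammonium phosphate and product B:
P₂O₅: 0.52·a + 0·b = 45.07
K₂O: 0·a + 0.13·b = 57.84
Solving simultaneously: a = 86.6731, b = 444.923.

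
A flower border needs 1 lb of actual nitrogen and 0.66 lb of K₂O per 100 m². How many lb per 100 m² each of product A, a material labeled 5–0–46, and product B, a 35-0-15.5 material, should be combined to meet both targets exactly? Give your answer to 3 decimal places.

With a, b = lb per 100 m² of product A and product B:
N: 0.05·a + 0.35·b = 1
K₂O: 0.46·a + 0.155·b = 0.66
Eliminate a: (row1) − 0.05/0.46·(row2) → 0.333152·b = 0.928261, so b = 2.7863.
Back-substitute: a = (1 − 0.35·2.7863) / 0.05 = 0.495922.

0.496 lb product A, 2.786 lb product B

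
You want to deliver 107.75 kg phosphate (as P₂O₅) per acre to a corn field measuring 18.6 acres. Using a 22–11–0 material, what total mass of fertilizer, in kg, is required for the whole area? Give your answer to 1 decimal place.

Product per acre = 107.75 / 11% = 979.545 kg.
Total product = 979.545 × 18.6 = 18219.545 kg.

18219.5 kg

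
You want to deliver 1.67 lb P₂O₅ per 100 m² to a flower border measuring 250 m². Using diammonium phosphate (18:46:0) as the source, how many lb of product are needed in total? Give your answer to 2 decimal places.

Product per 100 m² = 1.67 / 46% = 3.63043 lb.
Total product = 3.63043 × 250 / 100 = 9.07609 lb.

9.08 lb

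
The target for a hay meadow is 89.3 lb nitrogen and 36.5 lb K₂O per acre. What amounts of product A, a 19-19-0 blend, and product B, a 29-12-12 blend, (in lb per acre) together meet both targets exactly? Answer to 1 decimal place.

Let a = lb of product A, b = lb of product B (per acre).
N: 0.19·a + 0.29·b = 89.3
K₂O: 0·a + 0.12·b = 36.5
Solving simultaneously: a = 5.74561, b = 304.167.

5.7 lb product A, 304.2 lb product B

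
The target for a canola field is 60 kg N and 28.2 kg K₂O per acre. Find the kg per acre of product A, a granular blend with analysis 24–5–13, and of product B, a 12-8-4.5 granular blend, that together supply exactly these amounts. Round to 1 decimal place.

Let a = kg of product A, b = kg of product B (per acre).
N: 0.24·a + 0.12·b = 60
K₂O: 0.13·a + 0.045·b = 28.2
From row1: a = (60 − 0.12·b) / 0.24.
Into row2: 0.13·(60 − 0.12·b)/0.24 + 0.045·b = 28.2 → b = 215, a = 142.5.

142.5 kg product A, 215.0 kg product B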